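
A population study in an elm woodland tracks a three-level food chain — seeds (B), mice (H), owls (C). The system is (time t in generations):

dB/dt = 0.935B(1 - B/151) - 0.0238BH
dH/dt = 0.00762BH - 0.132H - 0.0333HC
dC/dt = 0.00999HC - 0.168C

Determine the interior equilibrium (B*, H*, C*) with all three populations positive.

From dC/dt = 0: 0.00999H* = 0.168, so H* = 16.8.
From dB/dt = 0: 0.935(1 - B*/151) = 0.0238·16.8, giving B* = 151·(1 - 0.428) = 86.4.
From dH/dt = 0: 0.00762·86.4 - 0.132 = 0.0333C*, so C* = 0.526/0.0333 = 15.8.

B* ≈ 86.4, H* ≈ 16.8, C* ≈ 15.8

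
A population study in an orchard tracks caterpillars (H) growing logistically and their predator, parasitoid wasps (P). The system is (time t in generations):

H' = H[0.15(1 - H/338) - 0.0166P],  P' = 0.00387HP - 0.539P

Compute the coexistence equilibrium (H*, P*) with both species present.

From dP/dt = 0 with P > 0: 0.00387H* = 0.539, so H* = 139.
Substitute into dH/dt = 0: 0.15(1 - 139/338) = 0.0166P*.
The bracket is 0.588, giving P* = 0.0882/0.0166 = 5.31.

H* ≈ 139, P* ≈ 5.31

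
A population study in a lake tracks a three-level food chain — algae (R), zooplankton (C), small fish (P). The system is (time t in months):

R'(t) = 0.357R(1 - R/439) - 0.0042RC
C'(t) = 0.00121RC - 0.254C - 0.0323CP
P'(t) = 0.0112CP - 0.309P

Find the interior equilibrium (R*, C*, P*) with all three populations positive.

From dP/dt = 0: 0.0112C* = 0.309, so C* = 27.6.
From dR/dt = 0: 0.357(1 - R*/439) = 0.0042·27.6, giving R* = 439·(1 - 0.325) = 297.
From dC/dt = 0: 0.00121·297 - 0.254 = 0.0323P*, so P* = 0.105/0.0323 = 3.24.

R* ≈ 297, C* ≈ 27.6, P* ≈ 3.24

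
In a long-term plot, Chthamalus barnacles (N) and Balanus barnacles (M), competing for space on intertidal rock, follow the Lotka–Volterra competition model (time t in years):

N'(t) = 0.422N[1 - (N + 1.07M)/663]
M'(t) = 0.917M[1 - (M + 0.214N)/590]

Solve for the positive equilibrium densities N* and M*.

Setting both brackets to zero gives the nullclines N + 1.07M = 663 and 0.214N + M = 590.
Substituting M = 590 - 0.214N into the first: N(1 - 1.07·0.214) = 663 - 1.07·590.
So N* = 31.7/0.771 = 41.1, and then M* = 590 - 0.214·41.1 = 581.

N* ≈ 41.1, M* ≈ 581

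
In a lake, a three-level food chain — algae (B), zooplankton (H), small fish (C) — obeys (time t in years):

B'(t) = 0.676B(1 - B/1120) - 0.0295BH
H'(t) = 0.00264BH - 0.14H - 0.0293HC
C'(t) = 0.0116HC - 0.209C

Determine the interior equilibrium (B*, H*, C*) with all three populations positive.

From dC/dt = 0: 0.0116H* = 0.209, so H* = 18.
From dB/dt = 0: 0.676(1 - B*/1120) = 0.0295·18, giving B* = 1120·(1 - 0.786) = 239.
From dH/dt = 0: 0.00264·239 - 0.14 = 0.0293C*, so C* = 0.492/0.0293 = 16.8.

B* ≈ 239, H* ≈ 18, C* ≈ 16.8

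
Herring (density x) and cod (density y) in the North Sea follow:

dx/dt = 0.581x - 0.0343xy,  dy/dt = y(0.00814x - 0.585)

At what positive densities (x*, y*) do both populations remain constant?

x* ≈ 71.9, y* ≈ 16.9

Set dy/dt = 0 with y > 0: 0.00814x - 0.585 = 0, so x* = 0.585/0.00814 = 71.9.
Set dx/dt = 0 with x > 0: 0.581 - 0.0343y = 0, so y* = 0.581/0.0343 = 16.9.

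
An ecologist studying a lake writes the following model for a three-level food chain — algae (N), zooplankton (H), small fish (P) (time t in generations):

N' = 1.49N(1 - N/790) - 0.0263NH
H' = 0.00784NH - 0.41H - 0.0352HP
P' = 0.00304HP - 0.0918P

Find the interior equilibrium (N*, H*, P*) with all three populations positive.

From dP/dt = 0: 0.00304H* = 0.0918, so H* = 30.2.
From dN/dt = 0: 1.49(1 - N*/790) = 0.0263·30.2, giving N* = 790·(1 - 0.533) = 369.
From dH/dt = 0: 0.00784·369 - 0.41 = 0.0352P*, so P* = 2.48/0.0352 = 70.5.

N* ≈ 369, H* ≈ 30.2, P* ≈ 70.5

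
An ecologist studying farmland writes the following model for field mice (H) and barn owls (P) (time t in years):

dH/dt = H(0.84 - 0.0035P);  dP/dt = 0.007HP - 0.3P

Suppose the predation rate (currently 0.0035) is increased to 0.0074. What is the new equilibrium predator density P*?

P* ≈ 114

At the interior fixed point, setting dH/dt = 0 with H > 0 fixes P* = (prey growth rate)/(HP coefficient) — independent of the other coefficients.
With the change, P* = 0.84/0.0074 = 114; it falls from 240.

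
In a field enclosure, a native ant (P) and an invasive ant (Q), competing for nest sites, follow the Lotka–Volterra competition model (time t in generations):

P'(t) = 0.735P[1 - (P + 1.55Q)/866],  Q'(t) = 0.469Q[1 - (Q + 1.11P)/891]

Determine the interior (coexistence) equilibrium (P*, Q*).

Setting both brackets to zero gives the nullclines P + 1.55Q = 866 and 1.11P + Q = 891.
Substituting Q = 891 - 1.11P into the first: P(1 - 1.55·1.11) = 866 - 1.55·891.
So P* = -515/-0.721 = 715, and then Q* = 891 - 1.11·715 = 97.5.

P* ≈ 715, Q* ≈ 97.5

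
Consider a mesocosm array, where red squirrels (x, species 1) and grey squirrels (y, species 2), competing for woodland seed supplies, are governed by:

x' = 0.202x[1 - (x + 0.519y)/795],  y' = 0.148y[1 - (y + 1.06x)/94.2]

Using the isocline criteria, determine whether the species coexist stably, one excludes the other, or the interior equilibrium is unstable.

species 1 excludes species 2

Compare the nullcline intercepts: K1/α12 = 795/0.519 = 1530 > K2 = 94.2; K2/α21 = 94.2/1.06 = 88.9 < K1 = 795.
Since the inequalities point opposite ways, species 1 can invade but species 2 cannot.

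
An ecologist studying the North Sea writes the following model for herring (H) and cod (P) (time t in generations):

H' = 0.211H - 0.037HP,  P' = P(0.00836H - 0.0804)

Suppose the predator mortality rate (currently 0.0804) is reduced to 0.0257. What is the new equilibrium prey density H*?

At the interior fixed point, setting dP/dt = 0 with P > 0 fixes H* = (predator death rate)/(HP coefficient) — independent of the other coefficients.
With the change, H* = 0.0257/0.00836 = 3.07; it falls from 9.62.

H* ≈ 3.07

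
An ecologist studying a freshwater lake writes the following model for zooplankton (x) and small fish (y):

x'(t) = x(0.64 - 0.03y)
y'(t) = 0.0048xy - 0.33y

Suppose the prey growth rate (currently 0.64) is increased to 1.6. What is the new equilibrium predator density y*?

At the interior fixed point, setting dx/dt = 0 with x > 0 fixes y* = (prey growth rate)/(xy coefficient) — independent of the other coefficients.
With the change, y* = 1.6/0.03 = 53.3; it rises from 21.3.

y* ≈ 53.3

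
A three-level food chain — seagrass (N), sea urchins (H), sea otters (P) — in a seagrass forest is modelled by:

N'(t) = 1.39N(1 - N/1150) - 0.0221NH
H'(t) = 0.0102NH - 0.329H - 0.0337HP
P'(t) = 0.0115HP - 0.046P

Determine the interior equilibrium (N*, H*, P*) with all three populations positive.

N* ≈ 1080, H* ≈ 4, P* ≈ 316

From dP/dt = 0: 0.0115H* = 0.046, so H* = 4.
From dN/dt = 0: 1.39(1 - N*/1150) = 0.0221·4, giving N* = 1150·(1 - 0.0636) = 1080.
From dH/dt = 0: 0.0102·1080 - 0.329 = 0.0337P*, so P* = 10.7/0.0337 = 316.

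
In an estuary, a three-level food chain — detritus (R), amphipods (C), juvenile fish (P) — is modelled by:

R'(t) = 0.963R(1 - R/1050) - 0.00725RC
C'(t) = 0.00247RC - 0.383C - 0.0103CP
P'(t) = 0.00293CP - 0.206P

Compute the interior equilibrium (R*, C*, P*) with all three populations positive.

R* ≈ 494, C* ≈ 70.3, P* ≈ 81.3

From dP/dt = 0: 0.00293C* = 0.206, so C* = 70.3.
From dR/dt = 0: 0.963(1 - R*/1050) = 0.00725·70.3, giving R* = 1050·(1 - 0.529) = 494.
From dC/dt = 0: 0.00247·494 - 0.383 = 0.0103P*, so P* = 0.838/0.0103 = 81.3.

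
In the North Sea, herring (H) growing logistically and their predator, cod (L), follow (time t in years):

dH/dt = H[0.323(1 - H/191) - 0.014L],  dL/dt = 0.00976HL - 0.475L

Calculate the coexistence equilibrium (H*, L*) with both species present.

H* ≈ 48.7, L* ≈ 17.2

From dL/dt = 0 with L > 0: 0.00976H* = 0.475, so H* = 48.7.
Substitute into dH/dt = 0: 0.323(1 - 48.7/191) = 0.014L*.
The bracket is 0.745, giving L* = 0.241/0.014 = 17.2.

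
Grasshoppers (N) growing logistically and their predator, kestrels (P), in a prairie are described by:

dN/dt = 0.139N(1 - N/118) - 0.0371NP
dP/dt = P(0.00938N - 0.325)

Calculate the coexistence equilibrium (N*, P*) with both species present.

From dP/dt = 0 with P > 0: 0.00938N* = 0.325, so N* = 34.6.
Substitute into dN/dt = 0: 0.139(1 - 34.6/118) = 0.0371P*.
The bracket is 0.706, giving P* = 0.0982/0.0371 = 2.65.

N* ≈ 34.6, P* ≈ 2.65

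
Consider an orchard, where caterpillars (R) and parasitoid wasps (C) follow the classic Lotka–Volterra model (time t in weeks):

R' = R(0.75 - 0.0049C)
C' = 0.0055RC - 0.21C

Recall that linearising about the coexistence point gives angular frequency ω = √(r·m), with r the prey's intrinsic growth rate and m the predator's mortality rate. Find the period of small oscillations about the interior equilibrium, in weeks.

T ≈ 15.8 weeks

Here r = 0.75 and m = 0.21, so r·m = 0.158.
ω = √0.158 = 0.397 per week, hence T = 2π/ω ≈ 15.8 weeks.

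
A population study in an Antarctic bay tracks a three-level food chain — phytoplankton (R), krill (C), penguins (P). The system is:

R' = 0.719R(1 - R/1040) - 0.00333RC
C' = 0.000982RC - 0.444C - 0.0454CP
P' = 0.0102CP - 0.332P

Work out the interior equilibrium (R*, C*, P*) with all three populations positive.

From dP/dt = 0: 0.0102C* = 0.332, so C* = 32.5.
From dR/dt = 0: 0.719(1 - R*/1040) = 0.00333·32.5, giving R* = 1040·(1 - 0.151) = 883.
From dC/dt = 0: 0.000982·883 - 0.444 = 0.0454P*, so P* = 0.423/0.0454 = 9.32.

R* ≈ 883, C* ≈ 32.5, P* ≈ 9.32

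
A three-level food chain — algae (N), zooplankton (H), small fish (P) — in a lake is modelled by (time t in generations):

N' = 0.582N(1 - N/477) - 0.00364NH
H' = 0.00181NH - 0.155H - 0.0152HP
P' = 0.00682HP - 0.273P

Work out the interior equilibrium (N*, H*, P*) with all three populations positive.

From dP/dt = 0: 0.00682H* = 0.273, so H* = 40.
From dN/dt = 0: 0.582(1 - N*/477) = 0.00364·40, giving N* = 477·(1 - 0.25) = 358.
From dH/dt = 0: 0.00181·358 - 0.155 = 0.0152P*, so P* = 0.492/0.0152 = 32.4.

N* ≈ 358, H* ≈ 40, P* ≈ 32.4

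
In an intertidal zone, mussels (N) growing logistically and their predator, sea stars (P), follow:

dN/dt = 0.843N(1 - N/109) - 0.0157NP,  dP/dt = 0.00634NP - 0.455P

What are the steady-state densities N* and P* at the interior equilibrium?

N* ≈ 71.8, P* ≈ 18.3

From dP/dt = 0 with P > 0: 0.00634N* = 0.455, so N* = 71.8.
Substitute into dN/dt = 0: 0.843(1 - 71.8/109) = 0.0157P*.
The bracket is 0.342, giving P* = 0.288/0.0157 = 18.3.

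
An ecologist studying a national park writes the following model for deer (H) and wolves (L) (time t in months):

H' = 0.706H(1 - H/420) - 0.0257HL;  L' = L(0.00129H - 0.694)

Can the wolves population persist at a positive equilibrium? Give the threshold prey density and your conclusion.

Threshold H = 538; K < 538, so no, the predator goes extinct.

The predator equation gives dL/dt > 0 only when H > 0.694/0.00129 = 538.
Without the predator, H → K = 420. Since 420 < 538, the predator cannot invade.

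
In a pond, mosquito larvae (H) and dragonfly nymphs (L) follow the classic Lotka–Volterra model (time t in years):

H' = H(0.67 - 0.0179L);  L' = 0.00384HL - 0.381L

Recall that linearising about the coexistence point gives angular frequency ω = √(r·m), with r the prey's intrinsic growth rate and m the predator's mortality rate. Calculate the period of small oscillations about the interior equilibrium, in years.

T ≈ 12.4 years

Here r = 0.67 and m = 0.381, so r·m = 0.255.
ω = √0.255 = 0.505 per year, hence T = 2π/ω ≈ 12.4 years.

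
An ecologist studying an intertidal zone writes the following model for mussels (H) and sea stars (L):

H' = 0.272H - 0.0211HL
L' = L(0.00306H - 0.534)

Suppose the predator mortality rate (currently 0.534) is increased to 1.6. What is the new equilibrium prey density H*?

At the interior fixed point, setting dL/dt = 0 with L > 0 fixes H* = (predator death rate)/(HL coefficient) — independent of the other coefficients.
With the change, H* = 1.6/0.00306 = 523; it rises from 175.

H* ≈ 523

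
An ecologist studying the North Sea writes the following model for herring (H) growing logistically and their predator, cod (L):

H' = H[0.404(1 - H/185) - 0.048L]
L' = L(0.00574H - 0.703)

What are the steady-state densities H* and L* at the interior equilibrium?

From dL/dt = 0 with L > 0: 0.00574H* = 0.703, so H* = 122.
Substitute into dH/dt = 0: 0.404(1 - 122/185) = 0.048L*.
The bracket is 0.338, giving L* = 0.137/0.048 = 2.84.

H* ≈ 122, L* ≈ 2.84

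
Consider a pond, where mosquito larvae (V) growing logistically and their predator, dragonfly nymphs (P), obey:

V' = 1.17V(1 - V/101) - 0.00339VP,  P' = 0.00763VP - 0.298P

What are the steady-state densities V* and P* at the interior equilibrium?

From dP/dt = 0 with P > 0: 0.00763V* = 0.298, so V* = 39.1.
Substitute into dV/dt = 0: 1.17(1 - 39.1/101) = 0.00339P*.
The bracket is 0.613, giving P* = 0.718/0.00339 = 212.

V* ≈ 39.1, P* ≈ 212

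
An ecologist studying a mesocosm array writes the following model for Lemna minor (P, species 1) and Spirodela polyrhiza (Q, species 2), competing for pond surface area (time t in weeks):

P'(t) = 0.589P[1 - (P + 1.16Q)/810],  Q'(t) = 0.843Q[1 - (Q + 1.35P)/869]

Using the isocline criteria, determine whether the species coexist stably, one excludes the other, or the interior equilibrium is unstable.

Compare the nullcline intercepts: K1/α12 = 810/1.16 = 698 < K2 = 869; K2/α21 = 869/1.35 = 644 < K1 = 810.
Since both are reversed, neither can invade when rare; the interior point is a saddle.

unstable coexistence (outcome depends on initial conditions)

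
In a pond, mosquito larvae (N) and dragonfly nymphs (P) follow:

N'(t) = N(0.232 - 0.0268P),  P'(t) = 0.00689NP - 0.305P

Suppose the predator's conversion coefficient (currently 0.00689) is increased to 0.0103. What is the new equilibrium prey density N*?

At the interior fixed point, setting dP/dt = 0 with P > 0 fixes N* = (predator death rate)/(NP coefficient) — independent of the other coefficients.
With the change, N* = 0.305/0.0103 = 29.6; it falls from 44.3.

N* ≈ 29.6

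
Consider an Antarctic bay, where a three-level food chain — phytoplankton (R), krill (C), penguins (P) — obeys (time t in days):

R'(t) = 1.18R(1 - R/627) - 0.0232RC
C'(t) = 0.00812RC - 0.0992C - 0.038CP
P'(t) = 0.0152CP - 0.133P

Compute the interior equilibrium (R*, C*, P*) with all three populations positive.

From dP/dt = 0: 0.0152C* = 0.133, so C* = 8.75.
From dR/dt = 0: 1.18(1 - R*/627) = 0.0232·8.75, giving R* = 627·(1 - 0.172) = 519.
From dC/dt = 0: 0.00812·519 - 0.0992 = 0.038P*, so P* = 4.12/0.038 = 108.

R* ≈ 519, C* ≈ 8.75, P* ≈ 108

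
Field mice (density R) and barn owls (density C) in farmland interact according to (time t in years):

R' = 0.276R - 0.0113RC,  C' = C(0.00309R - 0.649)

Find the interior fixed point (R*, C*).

Set dC/dt = 0 with C > 0: 0.00309R - 0.649 = 0, so R* = 0.649/0.00309 = 210.
Set dR/dt = 0 with R > 0: 0.276 - 0.0113C = 0, so C* = 0.276/0.0113 = 24.4.

R* ≈ 210, C* ≈ 24.4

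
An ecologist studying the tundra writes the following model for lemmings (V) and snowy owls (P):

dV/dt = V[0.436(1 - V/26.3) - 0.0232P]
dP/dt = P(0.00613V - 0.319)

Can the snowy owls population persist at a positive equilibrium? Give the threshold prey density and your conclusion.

The predator equation gives dP/dt > 0 only when V > 0.319/0.00613 = 52.
Without the predator, V → K = 26.3. Since 26.3 < 52, the predator cannot invade.

Threshold V = 52; K < 52, so no, the predator goes extinct.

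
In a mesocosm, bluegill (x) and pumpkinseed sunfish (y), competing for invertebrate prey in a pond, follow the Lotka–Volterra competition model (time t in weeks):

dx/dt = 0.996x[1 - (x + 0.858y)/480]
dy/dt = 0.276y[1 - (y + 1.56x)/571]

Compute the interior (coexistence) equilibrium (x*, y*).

Setting both brackets to zero gives the nullclines x + 0.858y = 480 and 1.56x + y = 571.
Substituting y = 571 - 1.56x into the first: x(1 - 0.858·1.56) = 480 - 0.858·571.
So x* = -9.92/-0.338 = 29.3, and then y* = 571 - 1.56·29.3 = 525.

x* ≈ 29.3, y* ≈ 525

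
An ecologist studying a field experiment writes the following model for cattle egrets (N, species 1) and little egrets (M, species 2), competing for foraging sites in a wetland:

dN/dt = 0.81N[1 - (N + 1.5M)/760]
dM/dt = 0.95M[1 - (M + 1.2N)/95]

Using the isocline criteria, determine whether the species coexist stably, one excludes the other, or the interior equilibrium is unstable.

Compare the nullcline intercepts: K1/α12 = 760/1.5 = 507 > K2 = 95; K2/α21 = 95/1.2 = 79.2 < K1 = 760.
Since the inequalities point opposite ways, species 1 can invade but species 2 cannot.

species 1 excludes species 2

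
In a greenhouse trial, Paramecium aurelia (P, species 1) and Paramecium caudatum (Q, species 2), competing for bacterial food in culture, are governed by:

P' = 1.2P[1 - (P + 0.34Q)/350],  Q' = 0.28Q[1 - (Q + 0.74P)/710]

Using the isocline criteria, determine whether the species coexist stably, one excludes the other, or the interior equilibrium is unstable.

Compare the nullcline intercepts: K1/α12 = 350/0.34 = 1030 > K2 = 710; K2/α21 = 710/0.74 = 959 > K1 = 350.
Since both inequalities hold, each species can invade when rare, so the interior equilibrium is stable.

stable coexistence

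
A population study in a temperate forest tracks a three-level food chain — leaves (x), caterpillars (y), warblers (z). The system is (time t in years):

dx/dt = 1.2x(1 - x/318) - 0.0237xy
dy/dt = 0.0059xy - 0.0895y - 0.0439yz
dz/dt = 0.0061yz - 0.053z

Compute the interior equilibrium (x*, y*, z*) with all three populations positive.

x* ≈ 263, y* ≈ 8.69, z* ≈ 33.4

From dz/dt = 0: 0.0061y* = 0.053, so y* = 8.69.
From dx/dt = 0: 1.2(1 - x*/318) = 0.0237·8.69, giving x* = 318·(1 - 0.172) = 263.
From dy/dt = 0: 0.0059·263 - 0.0895 = 0.0439z*, so z* = 1.46/0.0439 = 33.4.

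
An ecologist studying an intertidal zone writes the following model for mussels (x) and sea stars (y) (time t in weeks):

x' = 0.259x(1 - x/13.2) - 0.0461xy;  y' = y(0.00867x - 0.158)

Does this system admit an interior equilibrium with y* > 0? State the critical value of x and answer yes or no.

The predator equation gives dy/dt > 0 only when x > 0.158/0.00867 = 18.2.
Without the predator, x → K = 13.2. Since 13.2 < 18.2, the predator cannot invade.

Threshold x = 18.2; K < 18.2, so no, the predator goes extinct.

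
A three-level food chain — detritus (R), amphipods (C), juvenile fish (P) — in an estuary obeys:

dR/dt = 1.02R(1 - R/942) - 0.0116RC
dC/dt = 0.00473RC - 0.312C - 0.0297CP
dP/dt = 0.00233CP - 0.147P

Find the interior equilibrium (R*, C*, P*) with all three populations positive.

R* ≈ 266, C* ≈ 63.1, P* ≈ 31.9

From dP/dt = 0: 0.00233C* = 0.147, so C* = 63.1.
From dR/dt = 0: 1.02(1 - R*/942) = 0.0116·63.1, giving R* = 942·(1 - 0.717) = 266.
From dC/dt = 0: 0.00473·266 - 0.312 = 0.0297P*, so P* = 0.947/0.0297 = 31.9.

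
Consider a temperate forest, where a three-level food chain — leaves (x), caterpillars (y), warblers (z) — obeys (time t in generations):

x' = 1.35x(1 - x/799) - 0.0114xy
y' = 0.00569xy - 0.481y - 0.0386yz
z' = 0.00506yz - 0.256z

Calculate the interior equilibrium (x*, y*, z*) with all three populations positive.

From dz/dt = 0: 0.00506y* = 0.256, so y* = 50.6.
From dx/dt = 0: 1.35(1 - x*/799) = 0.0114·50.6, giving x* = 799·(1 - 0.427) = 458.
From dy/dt = 0: 0.00569·458 - 0.481 = 0.0386z*, so z* = 2.12/0.0386 = 55.

x* ≈ 458, y* ≈ 50.6, z* ≈ 55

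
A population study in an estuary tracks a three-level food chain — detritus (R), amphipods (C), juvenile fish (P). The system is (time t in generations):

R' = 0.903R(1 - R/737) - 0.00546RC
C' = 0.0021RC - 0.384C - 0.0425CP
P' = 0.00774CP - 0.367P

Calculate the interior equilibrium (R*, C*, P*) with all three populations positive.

R* ≈ 526, C* ≈ 47.4, P* ≈ 16.9

From dP/dt = 0: 0.00774C* = 0.367, so C* = 47.4.
From dR/dt = 0: 0.903(1 - R*/737) = 0.00546·47.4, giving R* = 737·(1 - 0.287) = 526.
From dC/dt = 0: 0.0021·526 - 0.384 = 0.0425P*, so P* = 0.72/0.0425 = 16.9.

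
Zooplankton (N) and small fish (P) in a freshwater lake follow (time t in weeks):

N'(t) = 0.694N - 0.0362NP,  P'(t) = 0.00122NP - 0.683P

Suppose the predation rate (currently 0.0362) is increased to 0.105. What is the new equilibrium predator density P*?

P* ≈ 6.61

At the interior fixed point, setting dN/dt = 0 with N > 0 fixes P* = (prey growth rate)/(NP coefficient) — independent of the other coefficients.
With the change, P* = 0.694/0.105 = 6.61; it falls from 19.2.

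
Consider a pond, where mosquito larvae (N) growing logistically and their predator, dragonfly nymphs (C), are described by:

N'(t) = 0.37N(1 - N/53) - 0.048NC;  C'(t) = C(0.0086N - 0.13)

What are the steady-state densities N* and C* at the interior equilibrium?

N* ≈ 15.1, C* ≈ 5.51

From dC/dt = 0 with C > 0: 0.0086N* = 0.13, so N* = 15.1.
Substitute into dN/dt = 0: 0.37(1 - 15.1/53) = 0.048C*.
The bracket is 0.715, giving C* = 0.264/0.048 = 5.51.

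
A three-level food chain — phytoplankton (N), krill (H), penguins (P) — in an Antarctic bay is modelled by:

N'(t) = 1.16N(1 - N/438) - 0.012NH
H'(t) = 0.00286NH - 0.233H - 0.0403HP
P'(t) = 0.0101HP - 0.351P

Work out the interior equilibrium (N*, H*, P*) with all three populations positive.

N* ≈ 281, H* ≈ 34.8, P* ≈ 14.1

From dP/dt = 0: 0.0101H* = 0.351, so H* = 34.8.
From dN/dt = 0: 1.16(1 - N*/438) = 0.012·34.8, giving N* = 438·(1 - 0.36) = 281.
From dH/dt = 0: 0.00286·281 - 0.233 = 0.0403P*, so P* = 0.569/0.0403 = 14.1.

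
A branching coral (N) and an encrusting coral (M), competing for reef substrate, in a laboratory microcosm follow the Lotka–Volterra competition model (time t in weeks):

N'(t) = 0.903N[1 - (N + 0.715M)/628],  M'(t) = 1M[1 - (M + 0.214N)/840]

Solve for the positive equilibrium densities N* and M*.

Setting both brackets to zero gives the nullclines N + 0.715M = 628 and 0.214N + M = 840.
Substituting M = 840 - 0.214N into the first: N(1 - 0.715·0.214) = 628 - 0.715·840.
So N* = 27.4/0.847 = 32.3, and then M* = 840 - 0.214·32.3 = 833.

N* ≈ 32.3, M* ≈ 833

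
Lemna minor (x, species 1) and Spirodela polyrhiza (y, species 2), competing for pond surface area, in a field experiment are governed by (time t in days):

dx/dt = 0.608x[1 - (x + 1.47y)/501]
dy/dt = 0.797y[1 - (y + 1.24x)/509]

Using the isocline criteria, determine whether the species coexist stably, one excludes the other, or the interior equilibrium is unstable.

unstable coexistence (outcome depends on initial conditions)

Compare the nullcline intercepts: K1/α12 = 501/1.47 = 341 < K2 = 509; K2/α21 = 509/1.24 = 410 < K1 = 501.
Since both are reversed, neither can invade when rare; the interior point is a saddle.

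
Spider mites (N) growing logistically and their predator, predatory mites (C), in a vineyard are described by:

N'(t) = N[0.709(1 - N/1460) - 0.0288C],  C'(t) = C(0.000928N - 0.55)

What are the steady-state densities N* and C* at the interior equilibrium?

From dC/dt = 0 with C > 0: 0.000928N* = 0.55, so N* = 593.
Substitute into dN/dt = 0: 0.709(1 - 593/1460) = 0.0288C*.
The bracket is 0.594, giving C* = 0.421/0.0288 = 14.6.

N* ≈ 593, C* ≈ 14.6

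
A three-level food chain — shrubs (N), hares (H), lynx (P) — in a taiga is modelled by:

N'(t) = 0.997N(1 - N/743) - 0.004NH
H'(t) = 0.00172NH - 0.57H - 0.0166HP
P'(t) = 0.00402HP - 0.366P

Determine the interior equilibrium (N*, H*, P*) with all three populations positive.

From dP/dt = 0: 0.00402H* = 0.366, so H* = 91.
From dN/dt = 0: 0.997(1 - N*/743) = 0.004·91, giving N* = 743·(1 - 0.365) = 472.
From dH/dt = 0: 0.00172·472 - 0.57 = 0.0166P*, so P* = 0.241/0.0166 = 14.5.

N* ≈ 472, H* ≈ 91, P* ≈ 14.5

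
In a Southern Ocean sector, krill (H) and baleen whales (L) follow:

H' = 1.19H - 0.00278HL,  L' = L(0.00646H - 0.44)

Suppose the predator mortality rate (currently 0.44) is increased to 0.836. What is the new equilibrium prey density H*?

H* ≈ 129

At the interior fixed point, setting dL/dt = 0 with L > 0 fixes H* = (predator death rate)/(HL coefficient) — independent of the other coefficients.
With the change, H* = 0.836/0.00646 = 129; it rises from 68.1.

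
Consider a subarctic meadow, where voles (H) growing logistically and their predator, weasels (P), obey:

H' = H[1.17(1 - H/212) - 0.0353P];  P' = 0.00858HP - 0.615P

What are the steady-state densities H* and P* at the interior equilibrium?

From dP/dt = 0 with P > 0: 0.00858H* = 0.615, so H* = 71.7.
Substitute into dH/dt = 0: 1.17(1 - 71.7/212) = 0.0353P*.
The bracket is 0.662, giving P* = 0.774/0.0353 = 21.9.

H* ≈ 71.7, P* ≈ 21.9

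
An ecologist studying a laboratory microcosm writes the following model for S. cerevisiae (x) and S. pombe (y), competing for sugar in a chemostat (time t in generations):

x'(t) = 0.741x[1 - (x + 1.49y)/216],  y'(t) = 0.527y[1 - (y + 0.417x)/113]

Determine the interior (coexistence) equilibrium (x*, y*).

Setting both brackets to zero gives the nullclines x + 1.49y = 216 and 0.417x + y = 113.
Substituting y = 113 - 0.417x into the first: x(1 - 1.49·0.417) = 216 - 1.49·113.
So x* = 47.6/0.379 = 126, and then y* = 113 - 0.417·126 = 60.5.

x* ≈ 126, y* ≈ 60.5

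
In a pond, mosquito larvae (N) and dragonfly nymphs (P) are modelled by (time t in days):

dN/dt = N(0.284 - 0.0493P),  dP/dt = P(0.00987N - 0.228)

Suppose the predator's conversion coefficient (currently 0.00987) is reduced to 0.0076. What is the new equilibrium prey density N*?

N* ≈ 30

At the interior fixed point, setting dP/dt = 0 with P > 0 fixes N* = (predator death rate)/(NP coefficient) — independent of the other coefficients.
With the change, N* = 0.228/0.0076 = 30; it rises from 23.1.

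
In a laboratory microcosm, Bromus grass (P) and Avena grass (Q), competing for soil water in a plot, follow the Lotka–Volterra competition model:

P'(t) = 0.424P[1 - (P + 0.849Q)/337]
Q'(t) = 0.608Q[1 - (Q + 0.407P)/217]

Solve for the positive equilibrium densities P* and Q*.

Setting both brackets to zero gives the nullclines P + 0.849Q = 337 and 0.407P + Q = 217.
Substituting Q = 217 - 0.407P into the first: P(1 - 0.849·0.407) = 337 - 0.849·217.
So P* = 153/0.654 = 233, and then Q* = 217 - 0.407·233 = 122.

P* ≈ 233, Q* ≈ 122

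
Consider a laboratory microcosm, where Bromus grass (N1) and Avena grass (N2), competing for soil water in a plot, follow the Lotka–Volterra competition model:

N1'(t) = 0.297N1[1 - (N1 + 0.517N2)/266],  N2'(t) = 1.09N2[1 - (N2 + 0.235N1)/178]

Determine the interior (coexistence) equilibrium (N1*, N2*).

N1* ≈ 198, N2* ≈ 131

Setting both brackets to zero gives the nullclines N1 + 0.517N2 = 266 and 0.235N1 + N2 = 178.
Substituting N2 = 178 - 0.235N1 into the first: N1(1 - 0.517·0.235) = 266 - 0.517·178.
So N1* = 174/0.879 = 198, and then N2* = 178 - 0.235·198 = 131.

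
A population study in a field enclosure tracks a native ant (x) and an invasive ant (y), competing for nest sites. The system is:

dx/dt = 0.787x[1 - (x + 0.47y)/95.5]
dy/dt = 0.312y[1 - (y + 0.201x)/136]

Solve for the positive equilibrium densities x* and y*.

x* ≈ 34.9, y* ≈ 129

Setting both brackets to zero gives the nullclines x + 0.47y = 95.5 and 0.201x + y = 136.
Substituting y = 136 - 0.201x into the first: x(1 - 0.47·0.201) = 95.5 - 0.47·136.
So x* = 31.6/0.906 = 34.9, and then y* = 136 - 0.201·34.9 = 129.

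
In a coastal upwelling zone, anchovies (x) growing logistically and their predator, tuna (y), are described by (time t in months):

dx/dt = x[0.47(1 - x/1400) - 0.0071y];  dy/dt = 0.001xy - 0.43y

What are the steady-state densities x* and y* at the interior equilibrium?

From dy/dt = 0 with y > 0: 0.001x* = 0.43, so x* = 430.
Substitute into dx/dt = 0: 0.47(1 - 430/1400) = 0.0071y*.
The bracket is 0.693, giving y* = 0.326/0.0071 = 45.9.

x* ≈ 430, y* ≈ 45.9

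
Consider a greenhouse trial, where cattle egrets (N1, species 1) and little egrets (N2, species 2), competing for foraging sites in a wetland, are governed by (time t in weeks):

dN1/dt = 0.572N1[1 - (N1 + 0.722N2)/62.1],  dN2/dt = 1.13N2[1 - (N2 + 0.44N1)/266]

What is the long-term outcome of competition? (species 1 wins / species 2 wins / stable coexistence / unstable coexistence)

species 2 excludes species 1

Compare the nullcline intercepts: K1/α12 = 62.1/0.722 = 86 < K2 = 266; K2/α21 = 266/0.44 = 605 > K1 = 62.1.
Since the inequalities point opposite ways, species 2 can invade but species 1 cannot.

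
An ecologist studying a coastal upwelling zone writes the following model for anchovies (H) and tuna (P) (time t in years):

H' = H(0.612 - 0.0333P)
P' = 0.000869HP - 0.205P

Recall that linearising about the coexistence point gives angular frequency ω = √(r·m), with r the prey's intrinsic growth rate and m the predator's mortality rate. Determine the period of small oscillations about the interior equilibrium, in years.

Here r = 0.612 and m = 0.205, so r·m = 0.125.
ω = √0.125 = 0.354 per year, hence T = 2π/ω ≈ 17.7 years.

T ≈ 17.7 years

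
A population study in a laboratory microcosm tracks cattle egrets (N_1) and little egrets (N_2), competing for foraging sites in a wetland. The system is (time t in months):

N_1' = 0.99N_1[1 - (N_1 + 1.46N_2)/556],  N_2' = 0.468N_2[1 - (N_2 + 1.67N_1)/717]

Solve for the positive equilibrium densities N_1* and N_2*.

Setting both brackets to zero gives the nullclines N_1 + 1.46N_2 = 556 and 1.67N_1 + N_2 = 717.
Substituting N_2 = 717 - 1.67N_1 into the first: N_1(1 - 1.46·1.67) = 556 - 1.46·717.
So N_1* = -491/-1.44 = 341, and then N_2* = 717 - 1.67·341 = 147.

N_1* ≈ 341, N_2* ≈ 147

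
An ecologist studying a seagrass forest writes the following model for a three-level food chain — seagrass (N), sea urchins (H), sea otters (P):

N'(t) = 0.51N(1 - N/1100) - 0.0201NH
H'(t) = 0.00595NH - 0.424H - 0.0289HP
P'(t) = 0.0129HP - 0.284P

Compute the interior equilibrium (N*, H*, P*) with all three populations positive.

N* ≈ 146, H* ≈ 22, P* ≈ 15.3

From dP/dt = 0: 0.0129H* = 0.284, so H* = 22.
From dN/dt = 0: 0.51(1 - N*/1100) = 0.0201·22, giving N* = 1100·(1 - 0.868) = 146.
From dH/dt = 0: 0.00595·146 - 0.424 = 0.0289P*, so P* = 0.442/0.0289 = 15.3.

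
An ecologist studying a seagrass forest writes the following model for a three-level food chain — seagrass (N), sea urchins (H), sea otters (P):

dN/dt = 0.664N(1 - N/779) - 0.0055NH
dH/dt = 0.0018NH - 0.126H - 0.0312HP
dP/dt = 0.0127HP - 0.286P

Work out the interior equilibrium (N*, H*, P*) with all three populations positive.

From dP/dt = 0: 0.0127H* = 0.286, so H* = 22.5.
From dN/dt = 0: 0.664(1 - N*/779) = 0.0055·22.5, giving N* = 779·(1 - 0.187) = 634.
From dH/dt = 0: 0.0018·634 - 0.126 = 0.0312P*, so P* = 1.01/0.0312 = 32.5.

N* ≈ 634, H* ≈ 22.5, P* ≈ 32.5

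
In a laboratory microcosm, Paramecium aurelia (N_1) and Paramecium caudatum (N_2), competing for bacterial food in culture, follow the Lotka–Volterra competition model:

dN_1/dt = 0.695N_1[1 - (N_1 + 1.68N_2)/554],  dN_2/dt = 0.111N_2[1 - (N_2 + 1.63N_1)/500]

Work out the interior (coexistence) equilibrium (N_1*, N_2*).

Setting both brackets to zero gives the nullclines N_1 + 1.68N_2 = 554 and 1.63N_1 + N_2 = 500.
Substituting N_2 = 500 - 1.63N_1 into the first: N_1(1 - 1.68·1.63) = 554 - 1.68·500.
So N_1* = -286/-1.74 = 165, and then N_2* = 500 - 1.63·165 = 232.

N_1* ≈ 165, N_2* ≈ 232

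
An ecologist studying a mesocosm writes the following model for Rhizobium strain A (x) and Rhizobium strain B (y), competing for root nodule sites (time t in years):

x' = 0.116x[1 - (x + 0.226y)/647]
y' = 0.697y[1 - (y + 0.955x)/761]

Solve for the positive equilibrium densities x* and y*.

x* ≈ 606, y* ≈ 183

Setting both brackets to zero gives the nullclines x + 0.226y = 647 and 0.955x + y = 761.
Substituting y = 761 - 0.955x into the first: x(1 - 0.226·0.955) = 647 - 0.226·761.
So x* = 475/0.784 = 606, and then y* = 761 - 0.955·606 = 183.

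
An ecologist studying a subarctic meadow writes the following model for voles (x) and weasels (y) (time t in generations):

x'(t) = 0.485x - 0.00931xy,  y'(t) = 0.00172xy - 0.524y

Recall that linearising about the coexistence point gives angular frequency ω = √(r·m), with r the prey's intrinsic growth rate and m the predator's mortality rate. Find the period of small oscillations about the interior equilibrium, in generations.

Here r = 0.485 and m = 0.524, so r·m = 0.254.
ω = √0.254 = 0.504 per generation, hence T = 2π/ω ≈ 12.5 generations.

T ≈ 12.5 generations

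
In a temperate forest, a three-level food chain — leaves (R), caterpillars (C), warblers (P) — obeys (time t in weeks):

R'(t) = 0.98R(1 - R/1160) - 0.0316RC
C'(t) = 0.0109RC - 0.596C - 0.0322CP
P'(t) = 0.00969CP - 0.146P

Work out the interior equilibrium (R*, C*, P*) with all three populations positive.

R* ≈ 596, C* ≈ 15.1, P* ≈ 183

From dP/dt = 0: 0.00969C* = 0.146, so C* = 15.1.
From dR/dt = 0: 0.98(1 - R*/1160) = 0.0316·15.1, giving R* = 1160·(1 - 0.486) = 596.
From dC/dt = 0: 0.0109·596 - 0.596 = 0.0322P*, so P* = 5.91/0.0322 = 183.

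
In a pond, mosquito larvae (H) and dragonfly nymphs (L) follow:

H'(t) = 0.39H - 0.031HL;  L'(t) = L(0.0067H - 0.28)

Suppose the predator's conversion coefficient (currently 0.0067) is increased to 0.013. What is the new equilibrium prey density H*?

H* ≈ 21.5

At the interior fixed point, setting dL/dt = 0 with L > 0 fixes H* = (predator death rate)/(HL coefficient) — independent of the other coefficients.
With the change, H* = 0.28/0.013 = 21.5; it falls from 41.8.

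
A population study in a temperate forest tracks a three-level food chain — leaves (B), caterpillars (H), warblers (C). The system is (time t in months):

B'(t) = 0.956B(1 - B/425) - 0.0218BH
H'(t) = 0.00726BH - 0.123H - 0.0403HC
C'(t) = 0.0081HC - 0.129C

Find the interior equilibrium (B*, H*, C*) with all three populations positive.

B* ≈ 271, H* ≈ 15.9, C* ≈ 45.7

From dC/dt = 0: 0.0081H* = 0.129, so H* = 15.9.
From dB/dt = 0: 0.956(1 - B*/425) = 0.0218·15.9, giving B* = 425·(1 - 0.363) = 271.
From dH/dt = 0: 0.00726·271 - 0.123 = 0.0403C*, so C* = 1.84/0.0403 = 45.7.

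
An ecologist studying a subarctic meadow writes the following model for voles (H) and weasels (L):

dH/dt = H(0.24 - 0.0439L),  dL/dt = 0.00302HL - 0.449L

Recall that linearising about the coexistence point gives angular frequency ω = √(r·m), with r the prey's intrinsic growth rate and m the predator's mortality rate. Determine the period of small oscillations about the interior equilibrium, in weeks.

Here r = 0.24 and m = 0.449, so r·m = 0.108.
ω = √0.108 = 0.328 per week, hence T = 2π/ω ≈ 19.1 weeks.

T ≈ 19.1 weeks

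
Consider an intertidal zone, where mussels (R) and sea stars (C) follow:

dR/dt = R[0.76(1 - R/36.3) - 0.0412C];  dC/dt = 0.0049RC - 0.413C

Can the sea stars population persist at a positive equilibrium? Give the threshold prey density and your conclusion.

The predator equation gives dC/dt > 0 only when R > 0.413/0.0049 = 84.3.
Without the predator, R → K = 36.3. Since 36.3 < 84.3, the predator cannot invade.

Threshold R = 84.3; K < 84.3, so no, the predator goes extinct.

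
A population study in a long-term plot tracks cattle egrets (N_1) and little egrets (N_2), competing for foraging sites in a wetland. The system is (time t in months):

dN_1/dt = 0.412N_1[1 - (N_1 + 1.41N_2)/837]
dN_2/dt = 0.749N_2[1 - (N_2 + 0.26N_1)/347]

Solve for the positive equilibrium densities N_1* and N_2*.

N_1* ≈ 549, N_2* ≈ 204

Setting both brackets to zero gives the nullclines N_1 + 1.41N_2 = 837 and 0.26N_1 + N_2 = 347.
Substituting N_2 = 347 - 0.26N_1 into the first: N_1(1 - 1.41·0.26) = 837 - 1.41·347.
So N_1* = 348/0.633 = 549, and then N_2* = 347 - 0.26·549 = 204.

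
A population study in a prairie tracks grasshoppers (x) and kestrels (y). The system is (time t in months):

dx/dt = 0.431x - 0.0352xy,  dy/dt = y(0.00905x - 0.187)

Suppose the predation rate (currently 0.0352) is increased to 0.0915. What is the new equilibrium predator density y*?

y* ≈ 4.71

At the interior fixed point, setting dx/dt = 0 with x > 0 fixes y* = (prey growth rate)/(xy coefficient) — independent of the other coefficients.
With the change, y* = 0.431/0.0915 = 4.71; it falls from 12.2.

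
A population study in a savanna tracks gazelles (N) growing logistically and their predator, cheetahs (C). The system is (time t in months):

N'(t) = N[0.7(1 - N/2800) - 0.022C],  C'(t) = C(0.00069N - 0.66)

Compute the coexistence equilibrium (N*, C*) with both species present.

From dC/dt = 0 with C > 0: 0.00069N* = 0.66, so N* = 957.
Substitute into dN/dt = 0: 0.7(1 - 957/2800) = 0.022C*.
The bracket is 0.658, giving C* = 0.461/0.022 = 20.9.

N* ≈ 957, C* ≈ 20.9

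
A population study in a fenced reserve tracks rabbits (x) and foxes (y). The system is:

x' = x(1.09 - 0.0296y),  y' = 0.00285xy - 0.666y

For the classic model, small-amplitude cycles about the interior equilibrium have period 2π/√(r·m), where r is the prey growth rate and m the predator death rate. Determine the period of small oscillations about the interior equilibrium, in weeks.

T ≈ 7.37 weeks

Here r = 1.09 and m = 0.666, so r·m = 0.726.
ω = √0.726 = 0.852 per week, hence T = 2π/ω ≈ 7.37 weeks.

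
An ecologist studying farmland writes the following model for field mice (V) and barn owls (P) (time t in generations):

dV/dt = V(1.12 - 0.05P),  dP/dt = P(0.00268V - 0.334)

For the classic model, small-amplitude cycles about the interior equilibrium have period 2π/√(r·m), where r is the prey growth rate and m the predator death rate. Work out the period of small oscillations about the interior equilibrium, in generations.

Here r = 1.12 and m = 0.334, so r·m = 0.374.
ω = √0.374 = 0.612 per generation, hence T = 2π/ω ≈ 10.3 generations.

T ≈ 10.3 generations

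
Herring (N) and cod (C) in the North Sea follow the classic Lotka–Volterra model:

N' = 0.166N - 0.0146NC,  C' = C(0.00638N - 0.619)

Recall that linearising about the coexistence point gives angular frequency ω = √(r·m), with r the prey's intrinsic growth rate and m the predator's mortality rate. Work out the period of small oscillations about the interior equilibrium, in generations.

T ≈ 19.6 generations

Here r = 0.166 and m = 0.619, so r·m = 0.103.
ω = √0.103 = 0.321 per generation, hence T = 2π/ω ≈ 19.6 generations.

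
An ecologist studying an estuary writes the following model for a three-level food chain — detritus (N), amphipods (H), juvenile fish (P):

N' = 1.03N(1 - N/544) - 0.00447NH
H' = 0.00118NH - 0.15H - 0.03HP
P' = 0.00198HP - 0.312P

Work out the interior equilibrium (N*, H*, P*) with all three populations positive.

From dP/dt = 0: 0.00198H* = 0.312, so H* = 158.
From dN/dt = 0: 1.03(1 - N*/544) = 0.00447·158, giving N* = 544·(1 - 0.684) = 172.
From dH/dt = 0: 0.00118·172 - 0.15 = 0.03P*, so P* = 0.0529/0.03 = 1.76.

N* ≈ 172, H* ≈ 158, P* ≈ 1.76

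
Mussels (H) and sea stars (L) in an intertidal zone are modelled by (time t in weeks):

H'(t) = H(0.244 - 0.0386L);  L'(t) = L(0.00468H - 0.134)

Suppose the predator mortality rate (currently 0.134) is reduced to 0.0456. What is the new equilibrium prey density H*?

At the interior fixed point, setting dL/dt = 0 with L > 0 fixes H* = (predator death rate)/(HL coefficient) — independent of the other coefficients.
With the change, H* = 0.0456/0.00468 = 9.74; it falls from 28.6.

H* ≈ 9.74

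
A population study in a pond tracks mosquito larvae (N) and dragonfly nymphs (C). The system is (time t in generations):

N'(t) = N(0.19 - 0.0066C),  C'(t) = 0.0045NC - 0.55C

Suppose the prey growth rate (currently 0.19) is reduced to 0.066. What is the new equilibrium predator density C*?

C* ≈ 10

At the interior fixed point, setting dN/dt = 0 with N > 0 fixes C* = (prey growth rate)/(NC coefficient) — independent of the other coefficients.
With the change, C* = 0.066/0.0066 = 10; it falls from 28.8.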